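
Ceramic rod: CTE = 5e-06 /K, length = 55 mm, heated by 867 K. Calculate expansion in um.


dL = 5e-06 * 55 * 867 * 1000 = 238.425 um

238.425


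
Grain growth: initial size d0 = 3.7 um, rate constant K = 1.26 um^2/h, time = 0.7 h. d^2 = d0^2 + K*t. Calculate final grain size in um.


d^2 = 3.7^2 + 1.26*0.7 = 14.572
d = sqrt(14.572) = 3.82 um

3.82


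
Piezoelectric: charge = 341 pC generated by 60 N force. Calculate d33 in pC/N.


d33 = 341 / 60 = 5.7 pC/N

5.7


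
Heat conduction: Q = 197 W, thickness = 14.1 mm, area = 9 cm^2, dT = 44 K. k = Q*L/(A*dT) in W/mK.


k = 197*14.1/1000/(9/10000*44) = 70.14 W/mK

70.14


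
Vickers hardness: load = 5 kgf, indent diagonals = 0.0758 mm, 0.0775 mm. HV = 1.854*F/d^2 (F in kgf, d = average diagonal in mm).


d_avg = (0.0758+0.0775)/2 = 0.07665 mm
HV = 1.854*5/0.07665^2 = 1578

1578


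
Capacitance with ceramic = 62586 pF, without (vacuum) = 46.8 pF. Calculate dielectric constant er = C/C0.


er = 62586 / 46.8 = 1337.31

1337.31


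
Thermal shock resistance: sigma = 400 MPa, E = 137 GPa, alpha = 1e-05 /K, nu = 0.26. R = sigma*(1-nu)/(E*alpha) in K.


R = 400*(1-0.26)/(137*1000*1e-05) = 216 K

216


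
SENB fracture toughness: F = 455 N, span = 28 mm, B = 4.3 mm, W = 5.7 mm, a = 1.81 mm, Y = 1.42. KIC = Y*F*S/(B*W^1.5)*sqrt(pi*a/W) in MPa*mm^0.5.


KIC = 1.42*455*28/(4.3*5.7^1.5)*sqrt(pi*1.81/5.7) = 308.78

308.78


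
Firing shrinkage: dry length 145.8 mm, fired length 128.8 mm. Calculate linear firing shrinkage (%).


FS = (145.8 - 128.8) / 145.8 * 100 = 11.66%

11.66


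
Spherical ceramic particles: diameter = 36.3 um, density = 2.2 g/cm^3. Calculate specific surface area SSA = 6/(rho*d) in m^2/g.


SSA = 6 / (2.2 * 36.3) = 0.075 m^2/g

0.075


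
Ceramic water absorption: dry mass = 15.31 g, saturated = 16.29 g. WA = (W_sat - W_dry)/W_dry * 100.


WA = (16.29 - 15.31) / 15.31 * 100 = 6.4%

6.4


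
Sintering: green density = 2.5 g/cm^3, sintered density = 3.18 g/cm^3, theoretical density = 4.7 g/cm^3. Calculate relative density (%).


Relative = 3.18 / 4.7 * 100 = 67.7%

67.7


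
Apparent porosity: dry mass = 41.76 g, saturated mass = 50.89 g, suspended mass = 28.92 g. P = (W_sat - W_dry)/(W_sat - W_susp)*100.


P = (50.89 - 41.76) / (50.89 - 28.92) * 100 = 9.13 / 21.97 * 100 = 41.6%

41.6


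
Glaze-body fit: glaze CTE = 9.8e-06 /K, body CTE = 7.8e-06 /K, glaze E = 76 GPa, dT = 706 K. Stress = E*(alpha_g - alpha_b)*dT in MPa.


Stress = 76*1000*(9.8e-06 - 7.8e-06)*706 = 107.3 MPa

107.3


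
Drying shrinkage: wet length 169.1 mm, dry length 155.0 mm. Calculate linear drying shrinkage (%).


DS = (169.1 - 155.0) / 169.1 * 100 = 8.34%

8.34


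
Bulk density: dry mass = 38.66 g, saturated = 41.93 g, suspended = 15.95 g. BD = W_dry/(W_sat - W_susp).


BD = 38.66 / (41.93 - 15.95) = 38.66 / 25.98 = 1.488 g/cm^3

1.488


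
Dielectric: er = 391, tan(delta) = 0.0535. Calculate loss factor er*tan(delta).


Loss = 391 * 0.0535 = 20.919

20.919


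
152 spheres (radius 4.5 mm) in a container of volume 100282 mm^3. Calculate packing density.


V_sphere = 4/3*pi*4.5^3 = 381.7035 mm^3
Total V = 152*381.7035 = 58018.932 mm^3
PD = 58018.932 / 100282 = 0.579

0.579


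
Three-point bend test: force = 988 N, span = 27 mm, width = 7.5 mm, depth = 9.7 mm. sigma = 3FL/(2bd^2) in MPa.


sigma = 3*988*27/(2*7.5*9.7^2) = 56.7 MPa

56.7


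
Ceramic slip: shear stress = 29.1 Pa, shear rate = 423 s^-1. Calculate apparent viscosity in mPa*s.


eta = tau/gamma * 1000 = 29.1/423 * 1000 = 68.8 mPa*s

68.8


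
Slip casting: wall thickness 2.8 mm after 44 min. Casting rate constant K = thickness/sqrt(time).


K = 2.8 / sqrt(44) = 2.8 / 6.6332 = 0.422 mm/min^0.5

0.422


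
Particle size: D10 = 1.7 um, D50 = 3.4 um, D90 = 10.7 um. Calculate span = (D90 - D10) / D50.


Span = (10.7 - 1.7) / 3.4 = 9.0 / 3.4 = 2.647

2.647


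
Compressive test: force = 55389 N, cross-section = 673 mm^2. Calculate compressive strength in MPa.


CS = 55389 / 673 = 82.3 MPa

82.3


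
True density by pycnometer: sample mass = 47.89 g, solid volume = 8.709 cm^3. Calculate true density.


TD = 47.89 / 8.709 = 5.499 g/cm^3

5.499


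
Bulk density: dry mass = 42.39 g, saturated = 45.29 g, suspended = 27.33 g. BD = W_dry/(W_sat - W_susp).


BD = 42.39 / (45.29 - 27.33) = 42.39 / 17.96 = 2.36 g/cm^3

2.36


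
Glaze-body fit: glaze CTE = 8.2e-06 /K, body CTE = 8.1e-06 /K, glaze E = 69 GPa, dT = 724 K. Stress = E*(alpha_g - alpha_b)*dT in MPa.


Stress = 69*1000*(8.2e-06 - 8.1e-06)*724 = 5.0 MPa

5.0


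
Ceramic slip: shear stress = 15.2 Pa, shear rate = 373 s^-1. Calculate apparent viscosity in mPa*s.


eta = tau/gamma * 1000 = 15.2/373 * 1000 = 40.8 mPa*s

40.8


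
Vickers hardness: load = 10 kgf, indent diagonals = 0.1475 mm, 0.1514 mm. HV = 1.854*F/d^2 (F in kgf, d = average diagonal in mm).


d_avg = (0.1475+0.1514)/2 = 0.14945 mm
HV = 1.854*10/0.14945^2 = 830

830


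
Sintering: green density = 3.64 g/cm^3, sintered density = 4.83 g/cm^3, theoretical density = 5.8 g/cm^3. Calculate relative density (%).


Relative = 4.83 / 5.8 * 100 = 83.3%

83.3


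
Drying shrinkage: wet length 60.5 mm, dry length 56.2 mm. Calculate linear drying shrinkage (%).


DS = (60.5 - 56.2) / 60.5 * 100 = 7.11%

7.11


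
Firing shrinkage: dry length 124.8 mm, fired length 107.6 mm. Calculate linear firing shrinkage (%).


FS = (124.8 - 107.6) / 124.8 * 100 = 13.78%

13.78


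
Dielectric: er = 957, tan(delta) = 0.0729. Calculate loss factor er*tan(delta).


Loss = 957 * 0.0729 = 69.765

69.765


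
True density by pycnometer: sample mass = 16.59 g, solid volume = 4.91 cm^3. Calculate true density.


TD = 16.59 / 4.91 = 3.379 g/cm^3

3.379


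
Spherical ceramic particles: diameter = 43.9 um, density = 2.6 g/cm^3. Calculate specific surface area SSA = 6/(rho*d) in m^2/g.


SSA = 6 / (2.6 * 43.9) = 0.053 m^2/g

0.053


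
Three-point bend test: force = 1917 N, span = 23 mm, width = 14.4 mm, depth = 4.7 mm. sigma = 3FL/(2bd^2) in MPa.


sigma = 3*1917*23/(2*14.4*4.7^2) = 207.9 MPa

207.9


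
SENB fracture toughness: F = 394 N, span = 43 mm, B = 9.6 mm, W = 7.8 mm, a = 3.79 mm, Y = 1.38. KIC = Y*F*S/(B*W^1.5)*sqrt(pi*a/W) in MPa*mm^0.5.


KIC = 1.38*394*43/(9.6*7.8^1.5)*sqrt(pi*3.79/7.8) = 138.13

138.13


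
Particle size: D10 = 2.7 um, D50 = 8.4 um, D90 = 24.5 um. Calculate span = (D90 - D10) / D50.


Span = (24.5 - 2.7) / 8.4 = 21.8 / 8.4 = 2.595

2.595


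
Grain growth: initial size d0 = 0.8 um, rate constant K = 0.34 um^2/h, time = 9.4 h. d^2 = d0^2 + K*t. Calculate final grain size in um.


d^2 = 0.8^2 + 0.34*9.4 = 3.836
d = sqrt(3.836) = 1.96 um

1.96


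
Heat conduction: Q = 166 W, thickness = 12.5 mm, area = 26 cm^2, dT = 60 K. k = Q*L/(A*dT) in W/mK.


k = 166*12.5/1000/(26/10000*60) = 13.3 W/mK

13.3


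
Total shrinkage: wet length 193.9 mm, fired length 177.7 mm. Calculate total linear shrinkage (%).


TS = (193.9 - 177.7) / 193.9 * 100 = 8.35%

8.35


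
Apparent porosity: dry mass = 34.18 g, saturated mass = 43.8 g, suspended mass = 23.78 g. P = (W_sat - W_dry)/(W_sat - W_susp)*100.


P = (43.8 - 34.18) / (43.8 - 23.78) * 100 = 9.62 / 20.02 * 100 = 48.1%

48.1


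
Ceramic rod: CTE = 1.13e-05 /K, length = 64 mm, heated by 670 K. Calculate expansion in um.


dL = 1.13e-05 * 64 * 670 * 1000 = 484.544 um

484.544


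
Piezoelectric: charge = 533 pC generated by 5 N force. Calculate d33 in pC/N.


d33 = 533 / 5 = 106.6 pC/N

106.6


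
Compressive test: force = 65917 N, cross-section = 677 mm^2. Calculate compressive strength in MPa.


CS = 65917 / 677 = 97.4 MPa

97.4


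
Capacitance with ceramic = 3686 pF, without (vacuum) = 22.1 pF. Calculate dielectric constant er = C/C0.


er = 3686 / 22.1 = 166.79

166.79


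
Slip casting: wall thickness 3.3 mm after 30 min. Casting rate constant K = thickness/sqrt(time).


K = 3.3 / sqrt(30) = 3.3 / 5.4772 = 0.602 mm/min^0.5

0.602


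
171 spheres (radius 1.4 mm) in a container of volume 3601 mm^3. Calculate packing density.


V_sphere = 4/3*pi*1.4^3 = 11.494 mm^3
Total V = 171*11.494 = 1965.474 mm^3
PD = 1965.474 / 3601 = 0.546

0.546


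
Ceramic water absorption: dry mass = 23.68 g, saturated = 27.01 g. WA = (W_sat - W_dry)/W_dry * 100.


WA = (27.01 - 23.68) / 23.68 * 100 = 14.06%

14.06


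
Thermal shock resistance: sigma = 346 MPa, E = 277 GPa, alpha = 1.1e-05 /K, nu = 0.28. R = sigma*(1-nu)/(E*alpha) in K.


R = 346*(1-0.28)/(277*1000*1.1e-05) = 82 K

82


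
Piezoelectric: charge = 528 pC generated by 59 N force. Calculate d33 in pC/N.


d33 = 528 / 59 = 8.9 pC/N

8.9


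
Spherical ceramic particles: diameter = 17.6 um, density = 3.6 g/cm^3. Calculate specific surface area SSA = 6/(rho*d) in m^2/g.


SSA = 6 / (3.6 * 17.6) = 0.095 m^2/g

0.095


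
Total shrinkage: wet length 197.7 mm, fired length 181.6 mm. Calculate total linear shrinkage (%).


TS = (197.7 - 181.6) / 197.7 * 100 = 8.14%

8.14


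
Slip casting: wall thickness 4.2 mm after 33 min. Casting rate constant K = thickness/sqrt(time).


K = 4.2 / sqrt(33) = 4.2 / 5.7446 = 0.731 mm/min^0.5

0.731


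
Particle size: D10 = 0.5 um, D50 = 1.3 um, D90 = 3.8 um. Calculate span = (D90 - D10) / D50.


Span = (3.8 - 0.5) / 1.3 = 3.3 / 1.3 = 2.538

2.538


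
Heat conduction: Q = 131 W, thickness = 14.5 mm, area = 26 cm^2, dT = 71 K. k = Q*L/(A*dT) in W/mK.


k = 131*14.5/1000/(26/10000*71) = 10.29 W/mK

10.29


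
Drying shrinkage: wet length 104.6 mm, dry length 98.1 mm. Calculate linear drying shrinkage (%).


DS = (104.6 - 98.1) / 104.6 * 100 = 6.21%

6.21


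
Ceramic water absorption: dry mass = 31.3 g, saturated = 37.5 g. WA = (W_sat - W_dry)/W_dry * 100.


WA = (37.5 - 31.3) / 31.3 * 100 = 19.81%

19.81


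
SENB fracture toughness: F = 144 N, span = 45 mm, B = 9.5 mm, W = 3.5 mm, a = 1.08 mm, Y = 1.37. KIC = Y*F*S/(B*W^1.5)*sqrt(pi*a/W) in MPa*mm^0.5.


KIC = 1.37*144*45/(9.5*3.5^1.5)*sqrt(pi*1.08/3.5) = 140.52

140.52


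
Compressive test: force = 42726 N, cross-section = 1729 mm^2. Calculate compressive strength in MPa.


CS = 42726 / 1729 = 24.7 MPa

24.7


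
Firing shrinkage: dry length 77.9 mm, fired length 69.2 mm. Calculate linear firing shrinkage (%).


FS = (77.9 - 69.2) / 77.9 * 100 = 11.17%

11.17


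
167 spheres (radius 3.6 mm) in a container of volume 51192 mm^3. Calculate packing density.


V_sphere = 4/3*pi*3.6^3 = 195.4322 mm^3
Total V = 167*195.4322 = 32637.1774 mm^3
PD = 32637.1774 / 51192 = 0.638

0.638


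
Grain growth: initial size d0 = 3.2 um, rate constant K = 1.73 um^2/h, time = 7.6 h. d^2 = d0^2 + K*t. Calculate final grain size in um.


d^2 = 3.2^2 + 1.73*7.6 = 23.388
d = sqrt(23.388) = 4.84 um

4.84


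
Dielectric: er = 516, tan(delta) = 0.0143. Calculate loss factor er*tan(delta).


Loss = 516 * 0.0143 = 7.379

7.379


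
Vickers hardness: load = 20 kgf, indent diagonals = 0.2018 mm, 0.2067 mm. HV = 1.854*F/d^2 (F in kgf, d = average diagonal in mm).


d_avg = (0.2018+0.2067)/2 = 0.20425 mm
HV = 1.854*20/0.20425^2 = 889

889


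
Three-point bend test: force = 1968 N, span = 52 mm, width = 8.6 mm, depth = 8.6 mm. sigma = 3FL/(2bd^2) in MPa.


sigma = 3*1968*52/(2*8.6*8.6^2) = 241.3 MPa

241.3


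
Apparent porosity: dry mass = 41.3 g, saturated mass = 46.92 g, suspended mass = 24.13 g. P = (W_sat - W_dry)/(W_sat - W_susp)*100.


P = (46.92 - 41.3) / (46.92 - 24.13) * 100 = 5.62 / 22.79 * 100 = 24.7%

24.7


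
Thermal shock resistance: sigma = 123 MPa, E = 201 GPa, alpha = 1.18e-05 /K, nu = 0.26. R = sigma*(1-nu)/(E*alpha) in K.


R = 123*(1-0.26)/(201*1000*1.18e-05) = 38 K

38


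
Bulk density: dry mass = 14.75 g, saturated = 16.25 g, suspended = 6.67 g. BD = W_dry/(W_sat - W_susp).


BD = 14.75 / (16.25 - 6.67) = 14.75 / 9.58 = 1.54 g/cm^3

1.54


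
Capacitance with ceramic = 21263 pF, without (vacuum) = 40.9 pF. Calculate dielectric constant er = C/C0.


er = 21263 / 40.9 = 519.88

519.88


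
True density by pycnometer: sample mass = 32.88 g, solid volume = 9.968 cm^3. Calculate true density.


TD = 32.88 / 9.968 = 3.299 g/cm^3

3.299


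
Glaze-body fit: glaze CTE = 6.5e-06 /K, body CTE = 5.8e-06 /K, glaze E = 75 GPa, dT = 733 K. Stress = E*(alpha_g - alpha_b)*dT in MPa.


Stress = 75*1000*(6.5e-06 - 5.8e-06)*733 = 38.5 MPa

38.5


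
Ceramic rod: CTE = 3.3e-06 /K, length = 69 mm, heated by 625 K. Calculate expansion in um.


dL = 3.3e-06 * 69 * 625 * 1000 = 142.313 um

142.313


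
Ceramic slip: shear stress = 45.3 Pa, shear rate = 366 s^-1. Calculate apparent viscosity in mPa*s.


eta = tau/gamma * 1000 = 45.3/366 * 1000 = 123.8 mPa*s

123.8


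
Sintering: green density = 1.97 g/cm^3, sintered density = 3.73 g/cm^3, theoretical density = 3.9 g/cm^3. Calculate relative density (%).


Relative = 3.73 / 3.9 * 100 = 95.6%

95.6


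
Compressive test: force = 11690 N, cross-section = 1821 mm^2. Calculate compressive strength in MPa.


CS = 11690 / 1821 = 6.4 MPa

6.4


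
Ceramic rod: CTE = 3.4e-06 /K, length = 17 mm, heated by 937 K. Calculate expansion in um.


dL = 3.4e-06 * 17 * 937 * 1000 = 54.159 um

54.159


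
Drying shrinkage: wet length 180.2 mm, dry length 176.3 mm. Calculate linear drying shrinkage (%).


DS = (180.2 - 176.3) / 180.2 * 100 = 2.16%

2.16


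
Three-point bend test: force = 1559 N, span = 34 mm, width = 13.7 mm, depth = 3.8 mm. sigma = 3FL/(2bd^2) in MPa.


sigma = 3*1559*34/(2*13.7*3.8^2) = 401.9 MPa

401.9


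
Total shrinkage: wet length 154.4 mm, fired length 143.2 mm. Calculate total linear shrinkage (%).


TS = (154.4 - 143.2) / 154.4 * 100 = 7.25%

7.25


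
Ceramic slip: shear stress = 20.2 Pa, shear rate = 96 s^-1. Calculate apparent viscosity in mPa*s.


eta = tau/gamma * 1000 = 20.2/96 * 1000 = 210.4 mPa*s

210.4


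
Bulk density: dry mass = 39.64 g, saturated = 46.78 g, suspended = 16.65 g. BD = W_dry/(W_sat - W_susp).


BD = 39.64 / (46.78 - 16.65) = 39.64 / 30.13 = 1.316 g/cm^3

1.316


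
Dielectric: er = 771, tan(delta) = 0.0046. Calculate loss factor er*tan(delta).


Loss = 771 * 0.0046 = 3.547

3.547


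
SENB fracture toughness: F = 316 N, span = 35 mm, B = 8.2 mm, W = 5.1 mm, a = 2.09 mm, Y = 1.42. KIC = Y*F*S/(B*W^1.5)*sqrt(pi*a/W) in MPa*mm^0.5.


KIC = 1.42*316*35/(8.2*5.1^1.5)*sqrt(pi*2.09/5.1) = 188.68

188.68


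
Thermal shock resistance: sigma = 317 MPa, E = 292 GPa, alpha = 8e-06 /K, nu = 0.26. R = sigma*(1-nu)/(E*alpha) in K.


R = 317*(1-0.26)/(292*1000*8e-06) = 100 K

100


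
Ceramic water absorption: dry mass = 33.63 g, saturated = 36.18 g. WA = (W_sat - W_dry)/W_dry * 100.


WA = (36.18 - 33.63) / 33.63 * 100 = 7.58%

7.58


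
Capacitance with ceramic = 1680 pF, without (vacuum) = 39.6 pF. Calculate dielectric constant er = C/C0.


er = 1680 / 39.6 = 42.42

42.42


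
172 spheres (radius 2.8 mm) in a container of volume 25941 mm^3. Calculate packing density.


V_sphere = 4/3*pi*2.8^3 = 91.9523 mm^3
Total V = 172*91.9523 = 15815.7956 mm^3
PD = 15815.7956 / 25941 = 0.61

0.61


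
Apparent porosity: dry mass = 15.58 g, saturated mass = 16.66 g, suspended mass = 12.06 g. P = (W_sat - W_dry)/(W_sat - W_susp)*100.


P = (16.66 - 15.58) / (16.66 - 12.06) * 100 = 1.08 / 4.6 * 100 = 23.5%

23.5


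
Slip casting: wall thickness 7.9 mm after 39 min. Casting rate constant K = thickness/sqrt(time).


K = 7.9 / sqrt(39) = 7.9 / 6.245 = 1.265 mm/min^0.5

1.265


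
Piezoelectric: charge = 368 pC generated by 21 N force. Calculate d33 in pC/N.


d33 = 368 / 21 = 17.5 pC/N

17.5


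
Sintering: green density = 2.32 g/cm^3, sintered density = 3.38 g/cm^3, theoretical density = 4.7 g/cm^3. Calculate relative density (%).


Relative = 3.38 / 4.7 * 100 = 71.9%

71.9


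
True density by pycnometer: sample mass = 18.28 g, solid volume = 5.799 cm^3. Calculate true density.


TD = 18.28 / 5.799 = 3.152 g/cm^3

3.152


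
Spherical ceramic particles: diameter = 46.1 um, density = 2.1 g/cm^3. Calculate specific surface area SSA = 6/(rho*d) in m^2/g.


SSA = 6 / (2.1 * 46.1) = 0.062 m^2/g

0.062


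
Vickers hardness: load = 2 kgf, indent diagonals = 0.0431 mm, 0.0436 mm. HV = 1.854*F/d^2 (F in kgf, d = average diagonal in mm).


d_avg = (0.0431+0.0436)/2 = 0.04335 mm
HV = 1.854*2/0.04335^2 = 1973

1973


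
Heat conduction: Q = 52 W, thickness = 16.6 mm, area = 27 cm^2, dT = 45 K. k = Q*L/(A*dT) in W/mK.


k = 52*16.6/1000/(27/10000*45) = 7.1 W/mK

7.1


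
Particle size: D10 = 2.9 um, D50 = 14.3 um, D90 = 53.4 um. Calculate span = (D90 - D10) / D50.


Span = (53.4 - 2.9) / 14.3 = 50.5 / 14.3 = 3.531

3.531


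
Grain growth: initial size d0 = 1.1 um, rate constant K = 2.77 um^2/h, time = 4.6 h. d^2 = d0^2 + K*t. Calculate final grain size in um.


d^2 = 1.1^2 + 2.77*4.6 = 13.952
d = sqrt(13.952) = 3.74 um

3.74


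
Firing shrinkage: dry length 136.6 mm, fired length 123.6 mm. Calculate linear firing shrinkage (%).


FS = (136.6 - 123.6) / 136.6 * 100 = 9.52%

9.52


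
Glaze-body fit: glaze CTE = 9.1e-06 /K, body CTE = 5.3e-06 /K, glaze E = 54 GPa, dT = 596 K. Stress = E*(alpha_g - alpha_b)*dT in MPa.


Stress = 54*1000*(9.1e-06 - 5.3e-06)*596 = 122.3 MPa

122.3


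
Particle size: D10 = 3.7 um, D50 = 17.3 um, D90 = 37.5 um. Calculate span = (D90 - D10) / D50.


Span = (37.5 - 3.7) / 17.3 = 33.8 / 17.3 = 1.954

1.954


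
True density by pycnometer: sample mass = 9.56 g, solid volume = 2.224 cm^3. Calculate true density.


TD = 9.56 / 2.224 = 4.299 g/cm^3

4.299


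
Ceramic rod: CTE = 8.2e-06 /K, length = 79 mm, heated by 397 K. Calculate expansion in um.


dL = 8.2e-06 * 79 * 397 * 1000 = 257.177 um

257.177


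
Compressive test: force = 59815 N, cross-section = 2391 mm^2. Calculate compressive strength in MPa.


CS = 59815 / 2391 = 25.0 MPa

25.0


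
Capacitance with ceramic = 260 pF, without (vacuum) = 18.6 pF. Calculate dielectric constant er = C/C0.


er = 260 / 18.6 = 13.98

13.98


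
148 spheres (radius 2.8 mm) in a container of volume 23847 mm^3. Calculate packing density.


V_sphere = 4/3*pi*2.8^3 = 91.9523 mm^3
Total V = 148*91.9523 = 13608.9404 mm^3
PD = 13608.9404 / 23847 = 0.571

0.571


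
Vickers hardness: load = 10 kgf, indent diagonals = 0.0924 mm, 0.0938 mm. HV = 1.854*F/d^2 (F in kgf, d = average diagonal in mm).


d_avg = (0.0924+0.0938)/2 = 0.0931 mm
HV = 1.854*10/0.0931^2 = 2139

2139


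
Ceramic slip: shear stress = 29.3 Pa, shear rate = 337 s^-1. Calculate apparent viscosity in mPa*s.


eta = tau/gamma * 1000 = 29.3/337 * 1000 = 86.9 mPa*s

86.9


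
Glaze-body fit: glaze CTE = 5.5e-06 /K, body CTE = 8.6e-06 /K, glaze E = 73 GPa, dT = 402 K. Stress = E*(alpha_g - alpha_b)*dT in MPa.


Stress = 73*1000*(5.5e-06 - 8.6e-06)*402 = -91.0 MPa

-91.0


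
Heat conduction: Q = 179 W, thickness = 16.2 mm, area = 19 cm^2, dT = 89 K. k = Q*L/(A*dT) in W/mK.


k = 179*16.2/1000/(19/10000*89) = 17.15 W/mK

17.15


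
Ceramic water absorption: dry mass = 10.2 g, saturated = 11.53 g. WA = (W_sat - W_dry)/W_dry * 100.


WA = (11.53 - 10.2) / 10.2 * 100 = 13.04%

13.04


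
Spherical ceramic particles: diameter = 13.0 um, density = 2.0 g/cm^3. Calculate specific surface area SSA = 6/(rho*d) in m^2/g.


SSA = 6 / (2.0 * 13.0) = 0.231 m^2/g

0.231


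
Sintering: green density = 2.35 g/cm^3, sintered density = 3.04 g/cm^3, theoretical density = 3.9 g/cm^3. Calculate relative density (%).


Relative = 3.04 / 3.9 * 100 = 77.9%

77.9


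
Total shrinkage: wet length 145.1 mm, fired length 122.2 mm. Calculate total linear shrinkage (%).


TS = (145.1 - 122.2) / 145.1 * 100 = 15.78%

15.78


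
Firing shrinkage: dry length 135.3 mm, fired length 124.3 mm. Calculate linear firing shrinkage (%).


FS = (135.3 - 124.3) / 135.3 * 100 = 8.13%

8.13


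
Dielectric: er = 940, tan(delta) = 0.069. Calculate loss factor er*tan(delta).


Loss = 940 * 0.069 = 64.86

64.86


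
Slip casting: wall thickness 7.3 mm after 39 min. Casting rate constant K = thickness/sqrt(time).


K = 7.3 / sqrt(39) = 7.3 / 6.245 = 1.169 mm/min^0.5

1.169


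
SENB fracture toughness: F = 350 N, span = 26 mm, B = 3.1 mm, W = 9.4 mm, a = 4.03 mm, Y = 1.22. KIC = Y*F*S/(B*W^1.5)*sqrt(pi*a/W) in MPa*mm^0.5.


KIC = 1.22*350*26/(3.1*9.4^1.5)*sqrt(pi*4.03/9.4) = 144.22

144.22


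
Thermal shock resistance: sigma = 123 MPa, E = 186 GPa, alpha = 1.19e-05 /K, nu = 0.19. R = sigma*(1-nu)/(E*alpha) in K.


R = 123*(1-0.19)/(186*1000*1.19e-05) = 45 K

45


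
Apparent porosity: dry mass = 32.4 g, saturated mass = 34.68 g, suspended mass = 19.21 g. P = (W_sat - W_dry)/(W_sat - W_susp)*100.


P = (34.68 - 32.4) / (34.68 - 19.21) * 100 = 2.28 / 15.47 * 100 = 14.7%

14.7


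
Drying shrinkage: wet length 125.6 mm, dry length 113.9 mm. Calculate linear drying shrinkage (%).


DS = (125.6 - 113.9) / 125.6 * 100 = 9.32%

9.32


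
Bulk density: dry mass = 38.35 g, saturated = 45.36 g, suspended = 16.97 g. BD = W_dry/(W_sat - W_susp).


BD = 38.35 / (45.36 - 16.97) = 38.35 / 28.39 = 1.351 g/cm^3

1.351


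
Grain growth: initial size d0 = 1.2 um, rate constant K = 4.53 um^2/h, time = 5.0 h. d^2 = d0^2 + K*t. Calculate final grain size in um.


d^2 = 1.2^2 + 4.53*5.0 = 24.09
d = sqrt(24.09) = 4.91 um

4.91


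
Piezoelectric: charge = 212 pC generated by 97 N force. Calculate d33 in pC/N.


d33 = 212 / 97 = 2.2 pC/N

2.2


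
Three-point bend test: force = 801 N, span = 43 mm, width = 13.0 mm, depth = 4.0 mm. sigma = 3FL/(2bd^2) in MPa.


sigma = 3*801*43/(2*13.0*4.0^2) = 248.4 MPa

248.4


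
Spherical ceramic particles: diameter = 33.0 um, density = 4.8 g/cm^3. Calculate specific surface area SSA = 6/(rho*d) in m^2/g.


SSA = 6 / (4.8 * 33.0) = 0.038 m^2/g

0.038


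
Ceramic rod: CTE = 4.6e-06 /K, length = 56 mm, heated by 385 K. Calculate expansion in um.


dL = 4.6e-06 * 56 * 385 * 1000 = 99.176 um

99.176


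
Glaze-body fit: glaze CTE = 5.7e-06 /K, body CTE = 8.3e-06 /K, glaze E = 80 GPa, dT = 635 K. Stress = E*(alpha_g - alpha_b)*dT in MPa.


Stress = 80*1000*(5.7e-06 - 8.3e-06)*635 = -132.1 MPa

-132.1


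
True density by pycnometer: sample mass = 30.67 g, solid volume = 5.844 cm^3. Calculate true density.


TD = 30.67 / 5.844 = 5.248 g/cm^3

5.248


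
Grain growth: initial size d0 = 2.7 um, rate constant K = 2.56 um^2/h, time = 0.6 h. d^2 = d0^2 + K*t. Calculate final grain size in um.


d^2 = 2.7^2 + 2.56*0.6 = 8.826
d = sqrt(8.826) = 2.97 um

2.97


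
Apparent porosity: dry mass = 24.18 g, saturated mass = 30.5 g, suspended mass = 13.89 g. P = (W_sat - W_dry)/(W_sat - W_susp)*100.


P = (30.5 - 24.18) / (30.5 - 13.89) * 100 = 6.32 / 16.61 * 100 = 38.0%

38.0


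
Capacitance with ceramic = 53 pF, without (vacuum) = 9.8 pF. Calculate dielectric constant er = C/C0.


er = 53 / 9.8 = 5.41

5.41


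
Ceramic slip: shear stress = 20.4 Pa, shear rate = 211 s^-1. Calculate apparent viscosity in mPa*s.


eta = tau/gamma * 1000 = 20.4/211 * 1000 = 96.7 mPa*s

96.7


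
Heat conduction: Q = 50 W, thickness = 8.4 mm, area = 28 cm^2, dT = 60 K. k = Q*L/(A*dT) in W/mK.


k = 50*8.4/1000/(28/10000*60) = 2.5 W/mK

2.5


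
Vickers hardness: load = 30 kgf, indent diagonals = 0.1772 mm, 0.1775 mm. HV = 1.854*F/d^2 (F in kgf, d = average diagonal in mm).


d_avg = (0.1772+0.1775)/2 = 0.17735 mm
HV = 1.854*30/0.17735^2 = 1768

1768


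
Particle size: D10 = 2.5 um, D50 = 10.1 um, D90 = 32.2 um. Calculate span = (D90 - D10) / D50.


Span = (32.2 - 2.5) / 10.1 = 29.7 / 10.1 = 2.941

2.941


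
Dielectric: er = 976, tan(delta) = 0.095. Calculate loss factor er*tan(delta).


Loss = 976 * 0.095 = 92.72

92.72


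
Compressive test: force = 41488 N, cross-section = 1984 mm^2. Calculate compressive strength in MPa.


CS = 41488 / 1984 = 20.9 MPa

20.9


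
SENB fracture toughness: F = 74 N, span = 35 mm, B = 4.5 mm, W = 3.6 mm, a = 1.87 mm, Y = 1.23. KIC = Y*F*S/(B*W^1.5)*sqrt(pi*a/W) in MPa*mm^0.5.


KIC = 1.23*74*35/(4.5*3.6^1.5)*sqrt(pi*1.87/3.6) = 132.4

132.4


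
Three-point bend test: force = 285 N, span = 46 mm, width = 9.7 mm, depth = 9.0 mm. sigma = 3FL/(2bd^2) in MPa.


sigma = 3*285*46/(2*9.7*9.0^2) = 25.0 MPa

25.0


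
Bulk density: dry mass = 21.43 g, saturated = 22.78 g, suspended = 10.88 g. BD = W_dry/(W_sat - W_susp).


BD = 21.43 / (22.78 - 10.88) = 21.43 / 11.9 = 1.801 g/cm^3

1.801


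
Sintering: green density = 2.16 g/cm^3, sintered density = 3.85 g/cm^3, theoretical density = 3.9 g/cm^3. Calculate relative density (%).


Relative = 3.85 / 3.9 * 100 = 98.7%

98.7


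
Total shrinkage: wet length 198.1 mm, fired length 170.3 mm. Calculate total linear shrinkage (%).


TS = (198.1 - 170.3) / 198.1 * 100 = 14.03%

14.03


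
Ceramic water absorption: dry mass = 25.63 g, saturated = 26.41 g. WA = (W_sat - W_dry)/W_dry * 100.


WA = (26.41 - 25.63) / 25.63 * 100 = 3.04%

3.04


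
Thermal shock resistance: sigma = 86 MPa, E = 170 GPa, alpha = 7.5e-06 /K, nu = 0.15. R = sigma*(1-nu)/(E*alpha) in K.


R = 86*(1-0.15)/(170*1000*7.5e-06) = 57 K

57


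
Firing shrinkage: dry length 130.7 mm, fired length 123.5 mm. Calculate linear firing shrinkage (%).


FS = (130.7 - 123.5) / 130.7 * 100 = 5.51%

5.51


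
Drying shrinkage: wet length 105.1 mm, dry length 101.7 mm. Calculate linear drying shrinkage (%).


DS = (105.1 - 101.7) / 105.1 * 100 = 3.24%

3.24


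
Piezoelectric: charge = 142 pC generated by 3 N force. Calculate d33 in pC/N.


d33 = 142 / 3 = 47.3 pC/N

47.3


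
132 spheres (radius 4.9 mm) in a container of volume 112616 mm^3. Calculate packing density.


V_sphere = 4/3*pi*4.9^3 = 492.807 mm^3
Total V = 132*492.807 = 65050.524 mm^3
PD = 65050.524 / 112616 = 0.578

0.578


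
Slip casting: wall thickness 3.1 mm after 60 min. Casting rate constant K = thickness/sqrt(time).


K = 3.1 / sqrt(60) = 3.1 / 7.746 = 0.4 mm/min^0.5

0.4


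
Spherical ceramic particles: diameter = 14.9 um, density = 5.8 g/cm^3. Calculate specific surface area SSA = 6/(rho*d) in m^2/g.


SSA = 6 / (5.8 * 14.9) = 0.069 m^2/g

0.069


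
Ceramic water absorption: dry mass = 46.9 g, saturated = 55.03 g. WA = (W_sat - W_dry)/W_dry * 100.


WA = (55.03 - 46.9) / 46.9 * 100 = 17.33%

17.33


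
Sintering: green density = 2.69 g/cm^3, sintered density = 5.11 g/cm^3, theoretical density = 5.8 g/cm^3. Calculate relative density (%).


Relative = 5.11 / 5.8 * 100 = 88.1%

88.1


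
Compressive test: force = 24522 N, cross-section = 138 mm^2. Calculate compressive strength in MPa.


CS = 24522 / 138 = 177.7 MPa

177.7


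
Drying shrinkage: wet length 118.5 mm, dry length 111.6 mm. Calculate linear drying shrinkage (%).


DS = (118.5 - 111.6) / 118.5 * 100 = 5.82%

5.82


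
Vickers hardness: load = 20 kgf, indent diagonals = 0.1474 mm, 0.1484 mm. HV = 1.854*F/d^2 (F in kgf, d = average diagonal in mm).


d_avg = (0.1474+0.1484)/2 = 0.1479 mm
HV = 1.854*20/0.1479^2 = 1695

1695


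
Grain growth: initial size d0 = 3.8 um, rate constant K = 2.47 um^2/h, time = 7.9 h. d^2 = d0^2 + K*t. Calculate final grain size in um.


d^2 = 3.8^2 + 2.47*7.9 = 33.953
d = sqrt(33.953) = 5.83 um

5.83


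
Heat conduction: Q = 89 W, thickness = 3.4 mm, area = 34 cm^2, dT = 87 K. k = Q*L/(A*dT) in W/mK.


k = 89*3.4/1000/(34/10000*87) = 1.02 W/mK

1.02


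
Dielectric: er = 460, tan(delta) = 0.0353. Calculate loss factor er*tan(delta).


Loss = 460 * 0.0353 = 16.238

16.238


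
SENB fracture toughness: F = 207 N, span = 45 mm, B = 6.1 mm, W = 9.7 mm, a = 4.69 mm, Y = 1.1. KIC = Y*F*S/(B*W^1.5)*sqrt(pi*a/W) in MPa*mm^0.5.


KIC = 1.1*207*45/(6.1*9.7^1.5)*sqrt(pi*4.69/9.7) = 68.53

68.53


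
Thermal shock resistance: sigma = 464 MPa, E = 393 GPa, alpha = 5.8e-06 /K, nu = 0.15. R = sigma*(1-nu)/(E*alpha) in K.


R = 464*(1-0.15)/(393*1000*5.8e-06) = 173 K

173


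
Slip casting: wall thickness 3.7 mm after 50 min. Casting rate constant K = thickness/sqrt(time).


K = 3.7 / sqrt(50) = 3.7 / 7.0711 = 0.523 mm/min^0.5

0.523


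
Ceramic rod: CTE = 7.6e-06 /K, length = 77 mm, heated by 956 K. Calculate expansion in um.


dL = 7.6e-06 * 77 * 956 * 1000 = 559.451 um

559.451


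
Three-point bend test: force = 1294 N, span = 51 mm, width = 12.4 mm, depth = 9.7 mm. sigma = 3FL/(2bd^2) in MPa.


sigma = 3*1294*51/(2*12.4*9.7^2) = 84.8 MPa

84.8


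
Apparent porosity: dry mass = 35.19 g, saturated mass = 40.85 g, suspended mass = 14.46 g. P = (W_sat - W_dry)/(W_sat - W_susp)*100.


P = (40.85 - 35.19) / (40.85 - 14.46) * 100 = 5.66 / 26.39 * 100 = 21.4%

21.4


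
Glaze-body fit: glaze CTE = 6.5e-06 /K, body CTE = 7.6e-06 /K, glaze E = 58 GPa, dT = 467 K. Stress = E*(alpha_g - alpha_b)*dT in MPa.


Stress = 58*1000*(6.5e-06 - 7.6e-06)*467 = -29.8 MPa

-29.8


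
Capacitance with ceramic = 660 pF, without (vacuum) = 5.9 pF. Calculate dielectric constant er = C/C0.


er = 660 / 5.9 = 111.86

111.86


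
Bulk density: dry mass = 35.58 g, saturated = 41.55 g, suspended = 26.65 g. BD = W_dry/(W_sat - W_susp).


BD = 35.58 / (41.55 - 26.65) = 35.58 / 14.9 = 2.388 g/cm^3

2.388


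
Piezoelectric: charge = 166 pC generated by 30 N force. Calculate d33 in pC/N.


d33 = 166 / 30 = 5.5 pC/N

5.5


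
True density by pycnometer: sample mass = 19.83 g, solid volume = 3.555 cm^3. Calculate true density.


TD = 19.83 / 3.555 = 5.578 g/cm^3

5.578


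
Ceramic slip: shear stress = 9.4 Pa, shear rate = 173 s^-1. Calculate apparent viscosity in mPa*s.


eta = tau/gamma * 1000 = 9.4/173 * 1000 = 54.3 mPa*s

54.3


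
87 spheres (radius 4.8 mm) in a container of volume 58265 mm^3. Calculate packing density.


V_sphere = 4/3*pi*4.8^3 = 463.2467 mm^3
Total V = 87*463.2467 = 40302.4629 mm^3
PD = 40302.4629 / 58265 = 0.692

0.692


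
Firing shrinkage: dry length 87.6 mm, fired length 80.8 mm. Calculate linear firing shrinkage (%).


FS = (87.6 - 80.8) / 87.6 * 100 = 7.76%

7.76


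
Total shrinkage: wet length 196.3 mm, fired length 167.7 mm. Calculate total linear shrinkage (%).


TS = (196.3 - 167.7) / 196.3 * 100 = 14.57%

14.57


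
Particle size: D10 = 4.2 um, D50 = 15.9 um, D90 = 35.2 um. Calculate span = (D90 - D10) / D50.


Span = (35.2 - 4.2) / 15.9 = 31.0 / 15.9 = 1.95

1.95


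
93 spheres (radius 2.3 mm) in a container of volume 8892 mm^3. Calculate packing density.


V_sphere = 4/3*pi*2.3^3 = 50.965 mm^3
Total V = 93*50.965 = 4739.745 mm^3
PD = 4739.745 / 8892 = 0.533

0.533


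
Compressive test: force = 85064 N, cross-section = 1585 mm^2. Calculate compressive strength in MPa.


CS = 85064 / 1585 = 53.7 MPa

53.7


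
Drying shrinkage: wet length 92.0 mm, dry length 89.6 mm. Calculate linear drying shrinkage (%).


DS = (92.0 - 89.6) / 92.0 * 100 = 2.61%

2.61


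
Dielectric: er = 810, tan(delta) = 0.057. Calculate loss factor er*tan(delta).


Loss = 810 * 0.057 = 46.17

46.17


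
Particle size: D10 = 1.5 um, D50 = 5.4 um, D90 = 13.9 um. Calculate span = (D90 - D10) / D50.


Span = (13.9 - 1.5) / 5.4 = 12.4 / 5.4 = 2.296

2.296


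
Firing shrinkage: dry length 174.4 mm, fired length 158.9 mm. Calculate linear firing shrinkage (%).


FS = (174.4 - 158.9) / 174.4 * 100 = 8.89%

8.89


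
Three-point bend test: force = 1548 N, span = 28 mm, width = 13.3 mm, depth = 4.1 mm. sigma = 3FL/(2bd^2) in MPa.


sigma = 3*1548*28/(2*13.3*4.1^2) = 290.8 MPa

290.8


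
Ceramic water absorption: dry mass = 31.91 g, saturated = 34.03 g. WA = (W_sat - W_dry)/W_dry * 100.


WA = (34.03 - 31.91) / 31.91 * 100 = 6.64%

6.64


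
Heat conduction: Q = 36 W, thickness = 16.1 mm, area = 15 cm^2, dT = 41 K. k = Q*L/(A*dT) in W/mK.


k = 36*16.1/1000/(15/10000*41) = 9.42 W/mK

9.42


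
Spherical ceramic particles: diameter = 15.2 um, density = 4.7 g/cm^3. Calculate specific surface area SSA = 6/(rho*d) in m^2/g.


SSA = 6 / (4.7 * 15.2) = 0.084 m^2/g

0.084


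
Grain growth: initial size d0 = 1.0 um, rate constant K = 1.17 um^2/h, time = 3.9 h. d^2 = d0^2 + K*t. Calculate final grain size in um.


d^2 = 1.0^2 + 1.17*3.9 = 5.563
d = sqrt(5.563) = 2.36 um

2.36


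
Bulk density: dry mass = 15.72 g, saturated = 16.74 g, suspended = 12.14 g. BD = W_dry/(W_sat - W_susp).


BD = 15.72 / (16.74 - 12.14) = 15.72 / 4.6 = 3.417 g/cm^3

3.417


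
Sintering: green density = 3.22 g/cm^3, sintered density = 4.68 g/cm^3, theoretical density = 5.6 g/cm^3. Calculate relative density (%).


Relative = 4.68 / 5.6 * 100 = 83.6%

83.6


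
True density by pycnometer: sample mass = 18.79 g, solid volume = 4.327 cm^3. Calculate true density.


TD = 18.79 / 4.327 = 4.343 g/cm^3

4.343


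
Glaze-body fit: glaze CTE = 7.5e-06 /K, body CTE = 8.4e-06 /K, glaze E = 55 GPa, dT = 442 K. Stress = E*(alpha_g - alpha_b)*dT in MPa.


Stress = 55*1000*(7.5e-06 - 8.4e-06)*442 = -21.9 MPa

-21.9


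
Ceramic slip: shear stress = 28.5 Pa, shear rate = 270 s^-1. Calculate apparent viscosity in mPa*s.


eta = tau/gamma * 1000 = 28.5/270 * 1000 = 105.6 mPa*s

105.6


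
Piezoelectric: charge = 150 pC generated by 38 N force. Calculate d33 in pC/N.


d33 = 150 / 38 = 3.9 pC/N

3.9


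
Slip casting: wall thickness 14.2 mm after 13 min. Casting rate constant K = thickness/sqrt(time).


K = 14.2 / sqrt(13) = 14.2 / 3.6056 = 3.938 mm/min^0.5

3.938


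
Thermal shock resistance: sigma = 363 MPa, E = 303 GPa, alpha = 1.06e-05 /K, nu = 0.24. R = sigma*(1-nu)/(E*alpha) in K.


R = 363*(1-0.24)/(303*1000*1.06e-05) = 86 K

86


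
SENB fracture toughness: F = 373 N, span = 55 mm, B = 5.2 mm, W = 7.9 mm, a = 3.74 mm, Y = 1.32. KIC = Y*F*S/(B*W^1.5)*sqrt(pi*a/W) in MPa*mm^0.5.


KIC = 1.32*373*55/(5.2*7.9^1.5)*sqrt(pi*3.74/7.9) = 286.02

286.02


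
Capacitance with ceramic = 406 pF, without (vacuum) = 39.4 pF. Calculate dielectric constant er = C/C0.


er = 406 / 39.4 = 10.3

10.3


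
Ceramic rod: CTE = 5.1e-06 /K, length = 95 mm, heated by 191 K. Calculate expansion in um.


dL = 5.1e-06 * 95 * 191 * 1000 = 92.54 um

92.54


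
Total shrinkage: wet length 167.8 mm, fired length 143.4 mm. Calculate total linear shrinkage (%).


TS = (167.8 - 143.4) / 167.8 * 100 = 14.54%

14.54


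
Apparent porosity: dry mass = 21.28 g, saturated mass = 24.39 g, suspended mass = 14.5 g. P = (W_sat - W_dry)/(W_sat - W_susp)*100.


P = (24.39 - 21.28) / (24.39 - 14.5) * 100 = 3.11 / 9.89 * 100 = 31.4%

31.4


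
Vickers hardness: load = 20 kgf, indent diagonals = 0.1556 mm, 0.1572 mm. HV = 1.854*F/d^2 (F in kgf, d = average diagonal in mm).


d_avg = (0.1556+0.1572)/2 = 0.1564 mm
HV = 1.854*20/0.1564^2 = 1516

1516


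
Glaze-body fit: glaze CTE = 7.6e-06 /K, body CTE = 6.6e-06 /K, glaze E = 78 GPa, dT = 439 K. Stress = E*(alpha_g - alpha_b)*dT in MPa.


Stress = 78*1000*(7.6e-06 - 6.6e-06)*439 = 34.2 MPa

34.2


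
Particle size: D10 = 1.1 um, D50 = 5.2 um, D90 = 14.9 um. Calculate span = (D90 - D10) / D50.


Span = (14.9 - 1.1) / 5.2 = 13.8 / 5.2 = 2.654

2.654


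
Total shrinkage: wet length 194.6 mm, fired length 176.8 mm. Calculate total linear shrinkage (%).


TS = (194.6 - 176.8) / 194.6 * 100 = 9.15%

9.15


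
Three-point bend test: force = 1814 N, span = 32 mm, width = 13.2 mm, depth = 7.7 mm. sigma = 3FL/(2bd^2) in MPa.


sigma = 3*1814*32/(2*13.2*7.7^2) = 111.3 MPa

111.3


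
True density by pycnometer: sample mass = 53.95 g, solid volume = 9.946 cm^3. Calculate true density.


TD = 53.95 / 9.946 = 5.424 g/cm^3

5.424


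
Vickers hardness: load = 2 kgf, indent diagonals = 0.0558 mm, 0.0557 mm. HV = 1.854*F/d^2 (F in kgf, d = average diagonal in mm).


d_avg = (0.0558+0.0557)/2 = 0.05575 mm
HV = 1.854*2/0.05575^2 = 1193

1193


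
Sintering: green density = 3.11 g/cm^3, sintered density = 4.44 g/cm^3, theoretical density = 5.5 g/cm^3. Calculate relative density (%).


Relative = 4.44 / 5.5 * 100 = 80.7%

80.7


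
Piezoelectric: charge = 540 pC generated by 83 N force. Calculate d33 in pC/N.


d33 = 540 / 83 = 6.5 pC/N

6.5


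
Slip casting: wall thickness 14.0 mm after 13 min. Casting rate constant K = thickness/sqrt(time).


K = 14.0 / sqrt(13) = 14.0 / 3.6056 = 3.883 mm/min^0.5

3.883


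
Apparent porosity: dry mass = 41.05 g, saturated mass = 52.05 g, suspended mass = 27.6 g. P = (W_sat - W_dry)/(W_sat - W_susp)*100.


P = (52.05 - 41.05) / (52.05 - 27.6) * 100 = 11.0 / 24.45 * 100 = 45.0%

45.0


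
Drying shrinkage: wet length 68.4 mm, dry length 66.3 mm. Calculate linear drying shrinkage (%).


DS = (68.4 - 66.3) / 68.4 * 100 = 3.07%

3.07


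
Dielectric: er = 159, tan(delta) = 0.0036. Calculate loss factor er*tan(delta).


Loss = 159 * 0.0036 = 0.572

0.572


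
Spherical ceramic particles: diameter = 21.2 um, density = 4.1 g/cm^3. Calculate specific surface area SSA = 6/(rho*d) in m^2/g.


SSA = 6 / (4.1 * 21.2) = 0.069 m^2/g

0.069


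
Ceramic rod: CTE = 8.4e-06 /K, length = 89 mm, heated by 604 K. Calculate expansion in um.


dL = 8.4e-06 * 89 * 604 * 1000 = 451.55 um

451.55


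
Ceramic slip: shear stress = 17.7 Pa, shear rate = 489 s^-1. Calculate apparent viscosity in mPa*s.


eta = tau/gamma * 1000 = 17.7/489 * 1000 = 36.2 mPa*s

36.2


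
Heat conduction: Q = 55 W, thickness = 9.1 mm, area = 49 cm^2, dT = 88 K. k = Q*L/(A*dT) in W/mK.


k = 55*9.1/1000/(49/10000*88) = 1.16 W/mK

1.16


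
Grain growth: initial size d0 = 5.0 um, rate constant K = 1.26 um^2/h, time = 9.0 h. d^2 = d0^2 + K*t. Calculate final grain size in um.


d^2 = 5.0^2 + 1.26*9.0 = 36.34
d = sqrt(36.34) = 6.03 um

6.03


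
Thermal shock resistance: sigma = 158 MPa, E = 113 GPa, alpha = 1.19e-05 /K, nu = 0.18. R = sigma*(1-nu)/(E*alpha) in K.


R = 158*(1-0.18)/(113*1000*1.19e-05) = 96 K

96


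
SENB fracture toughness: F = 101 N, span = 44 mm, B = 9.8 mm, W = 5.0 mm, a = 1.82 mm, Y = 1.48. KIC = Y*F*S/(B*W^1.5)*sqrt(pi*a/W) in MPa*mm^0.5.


KIC = 1.48*101*44/(9.8*5.0^1.5)*sqrt(pi*1.82/5.0) = 64.19

64.19


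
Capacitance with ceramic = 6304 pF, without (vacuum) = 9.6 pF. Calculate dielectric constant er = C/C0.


er = 6304 / 9.6 = 656.67

656.67


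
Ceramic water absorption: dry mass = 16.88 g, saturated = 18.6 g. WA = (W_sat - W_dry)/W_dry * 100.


WA = (18.6 - 16.88) / 16.88 * 100 = 10.19%

10.19


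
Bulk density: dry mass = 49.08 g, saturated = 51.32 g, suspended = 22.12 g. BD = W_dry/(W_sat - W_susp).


BD = 49.08 / (51.32 - 22.12) = 49.08 / 29.2 = 1.681 g/cm^3

1.681


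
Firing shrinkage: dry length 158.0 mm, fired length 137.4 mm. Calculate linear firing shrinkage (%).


FS = (158.0 - 137.4) / 158.0 * 100 = 13.04%

13.04


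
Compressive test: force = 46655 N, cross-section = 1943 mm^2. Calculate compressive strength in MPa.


CS = 46655 / 1943 = 24.0 MPa

24.0


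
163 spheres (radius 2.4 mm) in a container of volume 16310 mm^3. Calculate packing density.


V_sphere = 4/3*pi*2.4^3 = 57.9058 mm^3
Total V = 163*57.9058 = 9438.6454 mm^3
PD = 9438.6454 / 16310 = 0.579

0.579
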